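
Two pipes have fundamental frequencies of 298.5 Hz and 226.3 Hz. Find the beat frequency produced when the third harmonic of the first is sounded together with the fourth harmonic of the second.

9.7 Hz

Third harmonic of the first: 3·298.5 = 895.5 Hz.
Fourth harmonic of the second: 4·226.3 = 905.2 Hz.
f_beat = |895.5 − 905.2| = 9.7 Hz.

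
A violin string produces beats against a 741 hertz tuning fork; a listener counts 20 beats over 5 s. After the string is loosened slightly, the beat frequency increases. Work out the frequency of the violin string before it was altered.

Beat frequency = 20/5 = 4 Hz.
|f − 741| = 4, so the violin string was at either 737 Hz or 745 Hz.
Reducing tension lowers a string's frequency; the adjustment lowers the violin string's frequency.
The beat rate rose, so the adjustment moved the violin string further from 741 Hz — it was already below the reference.

737 Hz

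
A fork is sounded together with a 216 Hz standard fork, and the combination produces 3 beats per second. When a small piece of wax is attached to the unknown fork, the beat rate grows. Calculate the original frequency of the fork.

|f − 216| = 3, so the fork was at either 213 Hz or 219 Hz.
Loading a fork with wax lowers its frequency; the adjustment lowers the fork's frequency.
The beat rate rose, so the adjustment moved the fork further from 216 Hz — it was already below the reference.

213 Hz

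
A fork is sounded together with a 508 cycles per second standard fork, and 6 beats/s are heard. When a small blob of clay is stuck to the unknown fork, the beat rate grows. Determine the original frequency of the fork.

|f − 508| = 6, so the fork was at either 502 Hz or 514 Hz.
Adding mass to a fork lowers its frequency; the adjustment lowers the fork's frequency.
The beat rate rose, so the adjustment moved the fork further from 508 Hz — it was already below the reference.

502 Hz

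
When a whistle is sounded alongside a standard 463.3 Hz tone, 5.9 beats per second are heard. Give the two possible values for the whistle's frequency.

457.4 Hz or 469.2 Hz

|f − 463.3| = 5.9, so f = 463.3 ± 5.9.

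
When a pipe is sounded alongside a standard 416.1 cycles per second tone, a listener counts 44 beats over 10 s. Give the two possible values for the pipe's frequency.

Beat frequency = 44/10 = 4.4 Hz.
|f − 416.1| = 4.4, so f = 416.1 ± 4.4.

411.7 Hz or 420.5 Hz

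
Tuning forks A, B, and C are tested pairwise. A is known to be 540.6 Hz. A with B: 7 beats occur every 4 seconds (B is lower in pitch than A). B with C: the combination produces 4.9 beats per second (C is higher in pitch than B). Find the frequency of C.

543.75 Hz

A–B: Beat frequency = 7/4 = 1.75 Hz.
B is below A, so f_B = 540.6 − 1.75 = 538.85 Hz.
C is above B, so f_C = 538.85 + 4.9 = 543.75 Hz.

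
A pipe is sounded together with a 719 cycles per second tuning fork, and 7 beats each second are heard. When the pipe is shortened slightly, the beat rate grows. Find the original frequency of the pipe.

726 Hz

|f − 719| = 7, so the pipe was at either 712 Hz or 726 Hz.
A shorter pipe has a higher fundamental; the adjustment raises the pipe's frequency.
The beat rate rose, so the adjustment moved the pipe further from 719 Hz — it was already above the reference.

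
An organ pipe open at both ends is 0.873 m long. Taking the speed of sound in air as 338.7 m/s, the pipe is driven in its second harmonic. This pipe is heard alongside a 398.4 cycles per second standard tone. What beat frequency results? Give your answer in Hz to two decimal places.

Open pipe: f_n = n·v/(2L) = 2·338.7/(2·0.873) = 387.9725 Hz.
f_beat = |387.9725 − 398.4| = 10.43 Hz.

10.43 Hz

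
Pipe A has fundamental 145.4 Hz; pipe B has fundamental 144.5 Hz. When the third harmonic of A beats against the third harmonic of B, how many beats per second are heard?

2.7 Hz

Third harmonic of the first: 3·145.4 = 436.2 Hz.
Third harmonic of the second: 3·144.5 = 433.5 Hz.
f_beat = |436.2 − 433.5| = 2.7 Hz.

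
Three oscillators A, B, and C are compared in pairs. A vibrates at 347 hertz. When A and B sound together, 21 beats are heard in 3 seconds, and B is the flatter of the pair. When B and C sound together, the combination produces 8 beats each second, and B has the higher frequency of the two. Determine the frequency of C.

332 Hz

A–B: Beat frequency = 21/3 = 7 Hz.
B is below A, so f_B = 347 − 7 = 340 Hz.
C is below B, so f_C = 340 − 8 = 332 Hz.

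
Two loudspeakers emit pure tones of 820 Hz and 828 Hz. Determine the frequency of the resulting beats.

The beat frequency equals the magnitude of the frequency difference.
|820 − 828| = 8 Hz.

8 Hz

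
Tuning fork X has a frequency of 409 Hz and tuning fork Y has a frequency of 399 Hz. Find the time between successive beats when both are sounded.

0.100 s

f_beat = |409 − 399| = 10 Hz.
Beat period T = 1 / f_beat = 1 / 10 s.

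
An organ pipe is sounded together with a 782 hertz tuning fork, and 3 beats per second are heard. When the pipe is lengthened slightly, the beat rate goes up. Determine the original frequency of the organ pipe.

|f − 782| = 3, so the organ pipe was at either 779 Hz or 785 Hz.
A longer pipe has a lower fundamental; the adjustment lowers the organ pipe's frequency.
The beat rate rose, so the adjustment moved the organ pipe further from 782 Hz — it was already below the reference.

779 Hz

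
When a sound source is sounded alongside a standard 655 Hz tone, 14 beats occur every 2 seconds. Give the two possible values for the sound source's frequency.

648 Hz or 662 Hz

Beat frequency = 14/2 = 7 Hz.
|f − 655| = 7, so f = 655 ± 7.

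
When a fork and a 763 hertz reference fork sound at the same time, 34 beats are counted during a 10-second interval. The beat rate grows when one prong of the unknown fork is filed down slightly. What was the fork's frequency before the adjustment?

Beat frequency = 34/10 = 3.4 Hz.
|f − 763| = 3.4, so the fork was at either 759.6 Hz or 766.4 Hz.
Filing a prong removes mass and raises the fork's frequency; the adjustment raises the fork's frequency.
The beat rate rose, so the adjustment moved the fork further from 763 Hz — it was already above the reference.

766.4 Hz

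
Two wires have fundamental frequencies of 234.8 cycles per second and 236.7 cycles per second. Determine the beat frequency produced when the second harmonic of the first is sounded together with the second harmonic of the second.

Second harmonic of the first: 2·234.8 = 469.6 Hz.
Second harmonic of the second: 2·236.7 = 473.4 Hz.
f_beat = |469.6 − 473.4| = 3.8 Hz.

3.8 Hz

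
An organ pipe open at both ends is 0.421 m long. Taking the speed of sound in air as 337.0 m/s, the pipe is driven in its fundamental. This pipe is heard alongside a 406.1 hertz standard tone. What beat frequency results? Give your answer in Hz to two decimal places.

Open pipe: f_n = n·v/(2L) = 1·337.0/(2·0.421) = 400.2375 Hz.
f_beat = |400.2375 − 406.1| = 5.86 Hz.

5.86 Hz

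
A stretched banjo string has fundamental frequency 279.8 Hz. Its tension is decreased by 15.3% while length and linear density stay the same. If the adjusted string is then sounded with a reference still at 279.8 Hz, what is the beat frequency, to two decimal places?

22.29 Hz

For a string, f ∝ √T, so the new frequency is 279.8·√0.847 = 257.5072 Hz.
f_beat = |257.5072 − 279.8| = 22.29 Hz.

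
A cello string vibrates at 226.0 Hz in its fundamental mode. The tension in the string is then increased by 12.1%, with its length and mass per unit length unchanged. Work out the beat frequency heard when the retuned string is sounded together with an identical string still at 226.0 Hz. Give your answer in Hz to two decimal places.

For a string, f ∝ √T, so the new frequency is 226.0·√1.121 = 239.2827 Hz.
f_beat = |239.2827 − 226.0| = 13.28 Hz.

13.28 Hz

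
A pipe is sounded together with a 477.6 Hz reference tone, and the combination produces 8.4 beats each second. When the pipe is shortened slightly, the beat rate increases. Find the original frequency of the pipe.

|f − 477.6| = 8.4, so the pipe was at either 469.2 Hz or 486 Hz.
A shorter pipe has a higher fundamental; the adjustment raises the pipe's frequency.
The beat rate rose, so the adjustment moved the pipe further from 477.6 Hz — it was already above the reference.

486 Hz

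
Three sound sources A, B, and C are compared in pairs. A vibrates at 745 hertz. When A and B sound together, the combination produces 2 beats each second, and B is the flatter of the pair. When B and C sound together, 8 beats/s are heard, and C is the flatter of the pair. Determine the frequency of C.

B is below A, so f_B = 745 − 2 = 743 Hz.
C is below B, so f_C = 743 − 8 = 735 Hz.

735 Hz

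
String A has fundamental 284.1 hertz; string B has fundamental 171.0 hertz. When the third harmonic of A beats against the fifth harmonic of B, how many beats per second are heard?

Third harmonic of the first: 3·284.1 = 852.3 Hz.
Fifth harmonic of the second: 5·171.0 = 855.0 Hz.
f_beat = |852.3 − 855.0| = 2.7 Hz.

2.7 Hz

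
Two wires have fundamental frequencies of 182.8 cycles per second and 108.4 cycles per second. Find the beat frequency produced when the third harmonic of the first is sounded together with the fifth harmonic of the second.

6.4 Hz

Third harmonic of the first: 3·182.8 = 548.4 Hz.
Fifth harmonic of the second: 5·108.4 = 542.0 Hz.
f_beat = |548.4 − 542.0| = 6.4 Hz.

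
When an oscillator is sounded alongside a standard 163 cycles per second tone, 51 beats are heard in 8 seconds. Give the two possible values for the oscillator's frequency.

Beat frequency = 51/8 = 6.375 Hz.
|f − 163| = 6.375, so f = 163 ± 6.375.

156.625 Hz or 169.375 Hz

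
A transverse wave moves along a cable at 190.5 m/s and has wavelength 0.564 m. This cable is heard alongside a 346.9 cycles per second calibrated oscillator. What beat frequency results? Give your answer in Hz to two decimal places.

Source frequency f = v/λ = 190.5/0.564 = 337.7660 Hz.
f_beat = |337.7660 − 346.9| = 9.13 Hz.

9.13 Hz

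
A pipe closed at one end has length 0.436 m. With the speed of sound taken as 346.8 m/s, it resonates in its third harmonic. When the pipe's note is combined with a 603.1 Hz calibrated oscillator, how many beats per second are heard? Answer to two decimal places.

Closed pipe (odd harmonics): f_n = n·v/(4L) = 3·346.8/(4·0.436) = 596.5596 Hz.
f_beat = |596.5596 − 603.1| = 6.54 Hz.

6.54 Hz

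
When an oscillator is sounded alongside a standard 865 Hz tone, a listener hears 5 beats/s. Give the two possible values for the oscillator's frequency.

860 Hz or 870 Hz

|f − 865| = 5, so f = 865 ± 5.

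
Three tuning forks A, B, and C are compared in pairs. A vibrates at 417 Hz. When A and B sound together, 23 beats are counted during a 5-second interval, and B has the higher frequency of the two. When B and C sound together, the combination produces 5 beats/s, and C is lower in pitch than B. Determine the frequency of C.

416.6 Hz

A–B: Beat frequency = 23/5 = 4.6 Hz.
B is above A, so f_B = 417 + 4.6 = 421.6 Hz.
C is below B, so f_C = 421.6 − 5 = 416.6 Hz.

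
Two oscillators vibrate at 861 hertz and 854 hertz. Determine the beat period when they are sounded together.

0.143 s

f_beat = |861 − 854| = 7 Hz.
Beat period T = 1 / f_beat = 1 / 7 s.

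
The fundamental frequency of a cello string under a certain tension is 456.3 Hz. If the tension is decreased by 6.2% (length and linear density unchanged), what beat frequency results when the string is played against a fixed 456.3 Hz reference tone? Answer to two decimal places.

14.37 Hz

For a string, f ∝ √T, so the new frequency is 456.3·√0.938 = 441.9284 Hz.
f_beat = |441.9284 − 456.3| = 14.37 Hz.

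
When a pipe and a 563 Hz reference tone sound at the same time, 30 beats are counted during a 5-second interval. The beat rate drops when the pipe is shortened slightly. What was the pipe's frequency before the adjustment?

557 Hz

Beat frequency = 30/5 = 6 Hz.
|f − 563| = 6, so the pipe was at either 557 Hz or 569 Hz.
A shorter pipe has a higher fundamental; the adjustment raises the pipe's frequency.
The beat rate fell, so the adjustment moved the pipe toward 563 Hz — it must have started below the reference.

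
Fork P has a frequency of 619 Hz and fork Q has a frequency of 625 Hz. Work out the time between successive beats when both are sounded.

f_beat = |619 − 625| = 6 Hz.
Beat period T = 1 / f_beat = 1 / 6 s.

0.167 s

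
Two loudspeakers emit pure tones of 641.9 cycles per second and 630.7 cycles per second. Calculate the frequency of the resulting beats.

11.2 Hz

f_beat = |f₁ − f₂|.
|641.9 − 630.7| = 11.2 Hz.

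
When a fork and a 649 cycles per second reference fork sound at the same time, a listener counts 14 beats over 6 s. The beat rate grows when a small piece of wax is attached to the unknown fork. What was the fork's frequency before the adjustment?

Beat frequency = 14/6 = 2.3333 Hz.
|f − 649| = 2.3333, so the fork was at either 646.6667 Hz or 651.3333 Hz.
Loading a fork with wax lowers its frequency; the adjustment lowers the fork's frequency.
The beat rate rose, so the adjustment moved the fork further from 649 Hz — it was already below the reference.

646.6667 Hz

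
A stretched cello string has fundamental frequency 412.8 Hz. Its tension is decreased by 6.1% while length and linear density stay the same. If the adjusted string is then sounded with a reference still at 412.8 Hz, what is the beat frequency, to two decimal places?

For a string, f ∝ √T, so the new frequency is 412.8·√0.939 = 400.0115 Hz.
f_beat = |400.0115 − 412.8| = 12.79 Hz.

12.79 Hz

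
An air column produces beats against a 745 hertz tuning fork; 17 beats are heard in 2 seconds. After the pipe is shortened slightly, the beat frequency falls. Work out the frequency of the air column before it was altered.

Beat frequency = 17/2 = 8.5 Hz.
|f − 745| = 8.5, so the air column was at either 736.5 Hz or 753.5 Hz.
A shorter pipe has a higher fundamental; the adjustment raises the air column's frequency.
The beat rate fell, so the adjustment moved the air column toward 745 Hz — it must have started below the reference.

736.5 Hz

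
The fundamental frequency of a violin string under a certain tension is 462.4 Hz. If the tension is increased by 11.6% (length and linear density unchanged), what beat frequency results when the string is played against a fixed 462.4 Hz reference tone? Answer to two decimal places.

For a string, f ∝ √T, so the new frequency is 462.4·√1.116 = 488.4835 Hz.
f_beat = |488.4835 − 462.4| = 26.08 Hz.

26.08 Hz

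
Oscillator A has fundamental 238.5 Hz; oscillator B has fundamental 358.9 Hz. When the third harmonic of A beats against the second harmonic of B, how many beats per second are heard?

2.3 Hz

Third harmonic of the first: 3·238.5 = 715.5 Hz.
Second harmonic of the second: 2·358.9 = 717.8 Hz.
f_beat = |715.5 − 717.8| = 2.3 Hz.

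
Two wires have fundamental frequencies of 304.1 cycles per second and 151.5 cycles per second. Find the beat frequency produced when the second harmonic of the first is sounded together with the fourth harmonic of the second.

2.2 Hz

Second harmonic of the first: 2·304.1 = 608.2 Hz.
Fourth harmonic of the second: 4·151.5 = 606.0 Hz.
f_beat = |608.2 − 606.0| = 2.2 Hz.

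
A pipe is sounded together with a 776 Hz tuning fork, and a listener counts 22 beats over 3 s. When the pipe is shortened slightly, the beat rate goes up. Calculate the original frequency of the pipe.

783.3333 Hz

Beat frequency = 22/3 = 7.3333 Hz.
|f − 776| = 7.3333, so the pipe was at either 768.6667 Hz or 783.3333 Hz.
A shorter pipe has a higher fundamental; the adjustment raises the pipe's frequency.
The beat rate rose, so the adjustment moved the pipe further from 776 Hz — it was already above the reference.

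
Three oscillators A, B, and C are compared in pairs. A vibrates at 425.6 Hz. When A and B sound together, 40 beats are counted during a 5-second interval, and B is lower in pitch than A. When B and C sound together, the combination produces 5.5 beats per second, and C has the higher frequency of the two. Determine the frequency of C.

423.1 Hz

A–B: Beat frequency = 40/5 = 8 Hz.
B is below A, so f_B = 425.6 − 8 = 417.6 Hz.
C is above B, so f_C = 417.6 + 5.5 = 423.1 Hz.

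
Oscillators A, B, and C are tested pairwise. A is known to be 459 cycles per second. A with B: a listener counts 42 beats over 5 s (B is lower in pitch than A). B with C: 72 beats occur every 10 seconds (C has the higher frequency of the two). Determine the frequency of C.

457.8 Hz

A–B: Beat frequency = 42/5 = 8.4 Hz.
B is below A, so f_B = 459 − 8.4 = 450.6 Hz.
B–C: Beat frequency = 72/10 = 7.2 Hz.
C is above B, so f_C = 450.6 + 7.2 = 457.8 Hz.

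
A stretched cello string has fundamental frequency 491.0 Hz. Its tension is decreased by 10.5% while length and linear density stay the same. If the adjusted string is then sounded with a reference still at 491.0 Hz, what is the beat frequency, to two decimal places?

For a string, f ∝ √T, so the new frequency is 491.0·√0.895 = 464.5078 Hz.
f_beat = |464.5078 − 491.0| = 26.49 Hz.

26.49 Hz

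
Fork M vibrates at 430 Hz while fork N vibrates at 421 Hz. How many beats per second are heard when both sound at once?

The beat frequency equals the magnitude of the frequency difference.
|430 − 421| = 9 Hz.

9 Hz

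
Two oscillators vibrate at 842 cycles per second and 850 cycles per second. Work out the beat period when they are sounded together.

0.125 s

f_beat = |842 − 850| = 8 Hz.
Beat period T = 1 / f_beat = 1 / 8 s.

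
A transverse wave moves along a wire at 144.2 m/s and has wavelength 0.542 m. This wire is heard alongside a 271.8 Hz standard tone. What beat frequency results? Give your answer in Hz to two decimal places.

Source frequency f = v/λ = 144.2/0.542 = 266.0517 Hz.
f_beat = |266.0517 − 271.8| = 5.75 Hz.

5.75 Hz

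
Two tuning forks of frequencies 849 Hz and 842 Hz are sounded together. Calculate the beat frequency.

7 Hz

f_beat = |f₁ − f₂|.
|849 − 842| = 7 Hz.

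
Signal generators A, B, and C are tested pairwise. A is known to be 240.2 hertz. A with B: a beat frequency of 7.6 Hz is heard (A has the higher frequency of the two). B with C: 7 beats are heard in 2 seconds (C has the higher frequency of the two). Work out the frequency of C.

B is below A, so f_B = 240.2 − 7.6 = 232.6 Hz.
B–C: Beat frequency = 7/2 = 3.5 Hz.
C is above B, so f_C = 232.6 + 3.5 = 236.1 Hz.

236.1 Hz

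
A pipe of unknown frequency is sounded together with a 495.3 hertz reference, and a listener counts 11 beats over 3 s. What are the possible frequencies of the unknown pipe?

491.6333 Hz or 498.9667 Hz

Beat frequency = 11/3 = 3.6667 Hz.
|f − 495.3| = 3.6667, so f = 495.3 ± 3.6667.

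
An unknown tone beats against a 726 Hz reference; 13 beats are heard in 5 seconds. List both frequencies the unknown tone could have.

Beat frequency = 13/5 = 2.6 Hz.
|f − 726| = 2.6, so f = 726 ± 2.6.

723.4 Hz or 728.6 Hz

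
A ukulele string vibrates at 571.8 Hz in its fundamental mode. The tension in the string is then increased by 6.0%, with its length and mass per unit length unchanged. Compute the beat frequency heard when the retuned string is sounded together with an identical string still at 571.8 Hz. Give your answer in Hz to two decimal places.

For a string, f ∝ √T, so the new frequency is 571.8·√1.060 = 588.7041 Hz.
f_beat = |588.7041 − 571.8| = 16.90 Hz.

16.90 Hz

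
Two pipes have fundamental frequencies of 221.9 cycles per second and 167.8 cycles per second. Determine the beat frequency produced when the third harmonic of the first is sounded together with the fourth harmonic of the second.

5.5 Hz

Third harmonic of the first: 3·221.9 = 665.7 Hz.
Fourth harmonic of the second: 4·167.8 = 671.2 Hz.
f_beat = |665.7 − 671.2| = 5.5 Hz.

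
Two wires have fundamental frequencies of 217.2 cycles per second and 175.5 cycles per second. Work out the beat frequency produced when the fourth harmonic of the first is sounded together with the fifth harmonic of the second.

8.7 Hz

Fourth harmonic of the first: 4·217.2 = 868.8 Hz.
Fifth harmonic of the second: 5·175.5 = 877.5 Hz.
f_beat = |868.8 − 877.5| = 8.7 Hz.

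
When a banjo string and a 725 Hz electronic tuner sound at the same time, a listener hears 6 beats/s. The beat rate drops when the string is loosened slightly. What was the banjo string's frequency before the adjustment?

|f − 725| = 6, so the banjo string was at either 719 Hz or 731 Hz.
Reducing tension lowers a string's frequency; the adjustment lowers the banjo string's frequency.
The beat rate fell, so the adjustment moved the banjo string toward 725 Hz — it must have started above the reference.

731 Hz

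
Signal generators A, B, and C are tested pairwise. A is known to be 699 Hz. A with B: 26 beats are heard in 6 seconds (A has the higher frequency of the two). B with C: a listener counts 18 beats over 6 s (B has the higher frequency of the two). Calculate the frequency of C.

691.6667 Hz

A–B: Beat frequency = 26/6 = 4.3333 Hz.
B is below A, so f_B = 699 − 4.3333 = 694.6667 Hz.
B–C: Beat frequency = 18/6 = 3 Hz.
C is below B, so f_C = 694.6667 − 3 = 691.6667 Hz.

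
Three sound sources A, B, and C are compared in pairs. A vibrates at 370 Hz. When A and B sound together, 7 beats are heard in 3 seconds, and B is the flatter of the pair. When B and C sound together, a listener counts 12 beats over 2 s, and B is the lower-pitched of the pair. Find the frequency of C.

373.6667 Hz

A–B: Beat frequency = 7/3 = 2.3333 Hz.
B is below A, so f_B = 370 − 2.3333 = 367.6667 Hz.
B–C: Beat frequency = 12/2 = 6 Hz.
C is above B, so f_C = 367.6667 + 6 = 373.6667 Hz.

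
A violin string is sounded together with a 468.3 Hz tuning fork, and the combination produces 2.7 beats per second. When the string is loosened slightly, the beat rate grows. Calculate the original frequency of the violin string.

465.6 Hz

|f − 468.3| = 2.7, so the violin string was at either 465.6 Hz or 471 Hz.
Reducing tension lowers a string's frequency; the adjustment lowers the violin string's frequency.
The beat rate rose, so the adjustment moved the violin string further from 468.3 Hz — it was already below the reference.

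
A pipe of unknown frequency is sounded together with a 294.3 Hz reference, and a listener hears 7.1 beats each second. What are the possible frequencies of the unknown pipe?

287.2 Hz or 301.4 Hz

|f − 294.3| = 7.1, so f = 294.3 ± 7.1.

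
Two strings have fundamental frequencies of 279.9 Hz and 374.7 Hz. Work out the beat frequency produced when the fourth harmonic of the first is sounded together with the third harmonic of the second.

Fourth harmonic of the first: 4·279.9 = 1119.6 Hz.
Third harmonic of the second: 3·374.7 = 1124.1 Hz.
f_beat = |1119.6 − 1124.1| = 4.5 Hz.

4.5 Hz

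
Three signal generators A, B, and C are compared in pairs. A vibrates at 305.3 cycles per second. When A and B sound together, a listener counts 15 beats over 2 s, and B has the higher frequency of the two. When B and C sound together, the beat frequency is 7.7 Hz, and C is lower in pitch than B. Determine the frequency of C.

305.1 Hz

A–B: Beat frequency = 15/2 = 7.5 Hz.
B is above A, so f_B = 305.3 + 7.5 = 312.8 Hz.
C is below B, so f_C = 312.8 − 7.7 = 305.1 Hz.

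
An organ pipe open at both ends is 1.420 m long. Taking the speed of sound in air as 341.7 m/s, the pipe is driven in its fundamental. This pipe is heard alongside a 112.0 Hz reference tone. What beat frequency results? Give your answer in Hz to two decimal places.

Open pipe: f_n = n·v/(2L) = 1·341.7/(2·1.420) = 120.3169 Hz.
f_beat = |120.3169 − 112.0| = 8.32 Hz.

8.32 Hz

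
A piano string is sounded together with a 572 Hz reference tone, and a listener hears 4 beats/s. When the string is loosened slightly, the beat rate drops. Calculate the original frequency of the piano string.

576 Hz

|f − 572| = 4, so the piano string was at either 568 Hz or 576 Hz.
Reducing tension lowers a string's frequency; the adjustment lowers the piano string's frequency.
The beat rate fell, so the adjustment moved the piano string toward 572 Hz — it must have started above the reference.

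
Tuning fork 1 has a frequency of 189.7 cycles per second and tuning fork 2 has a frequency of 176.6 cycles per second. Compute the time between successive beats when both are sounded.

f_beat = |189.7 − 176.6| = 13.1 Hz.
Beat period T = 1 / f_beat = 1 / 13.1 s.

0.076 s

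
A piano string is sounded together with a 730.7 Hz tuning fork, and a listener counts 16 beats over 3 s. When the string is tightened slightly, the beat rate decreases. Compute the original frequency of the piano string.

Beat frequency = 16/3 = 5.3333 Hz.
|f − 730.7| = 5.3333, so the piano string was at either 725.3667 Hz or 736.0333 Hz.
Increasing tension raises a string's frequency; the adjustment raises the piano string's frequency.
The beat rate fell, so the adjustment moved the piano string toward 730.7 Hz — it must have started below the reference.

725.3667 Hz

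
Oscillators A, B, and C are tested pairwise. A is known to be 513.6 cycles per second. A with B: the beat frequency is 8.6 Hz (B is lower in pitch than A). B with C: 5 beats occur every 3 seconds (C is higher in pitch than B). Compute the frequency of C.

506.6667 Hz

B is below A, so f_B = 513.6 − 8.6 = 505 Hz.
B–C: Beat frequency = 5/3 = 1.6667 Hz.
C is above B, so f_C = 505 + 1.6667 = 506.6667 Hz.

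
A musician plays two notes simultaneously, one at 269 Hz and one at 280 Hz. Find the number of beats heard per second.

11 Hz

f_beat = |f₁ − f₂|.
|269 − 280| = 11 Hz.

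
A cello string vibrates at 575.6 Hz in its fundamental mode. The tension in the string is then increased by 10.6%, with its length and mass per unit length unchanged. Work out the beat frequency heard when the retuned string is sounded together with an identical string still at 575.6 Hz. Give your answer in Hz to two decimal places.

29.74 Hz

For a string, f ∝ √T, so the new frequency is 575.6·√1.106 = 605.3386 Hz.
f_beat = |605.3386 − 575.6| = 29.74 Hz.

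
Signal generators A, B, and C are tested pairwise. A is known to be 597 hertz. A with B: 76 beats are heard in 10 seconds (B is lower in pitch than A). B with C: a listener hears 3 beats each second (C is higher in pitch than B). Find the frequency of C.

592.4 Hz

A–B: Beat frequency = 76/10 = 7.6 Hz.
B is below A, so f_B = 597 − 7.6 = 589.4 Hz.
C is above B, so f_C = 589.4 + 3 = 592.4 Hz.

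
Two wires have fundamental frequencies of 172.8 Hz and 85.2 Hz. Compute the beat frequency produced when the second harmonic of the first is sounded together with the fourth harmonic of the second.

Second harmonic of the first: 2·172.8 = 345.6 Hz.
Fourth harmonic of the second: 4·85.2 = 340.8 Hz.
f_beat = |345.6 − 340.8| = 4.8 Hz.

4.8 Hz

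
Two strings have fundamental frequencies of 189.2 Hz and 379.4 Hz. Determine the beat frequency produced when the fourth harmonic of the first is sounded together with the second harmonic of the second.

2.0 Hz

Fourth harmonic of the first: 4·189.2 = 756.8 Hz.
Second harmonic of the second: 2·379.4 = 758.8 Hz.
f_beat = |756.8 − 758.8| = 2.0 Hz.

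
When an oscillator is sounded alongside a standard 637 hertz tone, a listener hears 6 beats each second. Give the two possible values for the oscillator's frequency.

631 Hz or 643 Hz

|f − 637| = 6, so f = 637 ± 6.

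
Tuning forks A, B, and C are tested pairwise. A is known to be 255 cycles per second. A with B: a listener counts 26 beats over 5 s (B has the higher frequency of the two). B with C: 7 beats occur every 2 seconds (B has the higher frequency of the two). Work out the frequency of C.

A–B: Beat frequency = 26/5 = 5.2 Hz.
B is above A, so f_B = 255 + 5.2 = 260.2 Hz.
B–C: Beat frequency = 7/2 = 3.5 Hz.
C is below B, so f_C = 260.2 − 3.5 = 256.7 Hz.

256.7 Hz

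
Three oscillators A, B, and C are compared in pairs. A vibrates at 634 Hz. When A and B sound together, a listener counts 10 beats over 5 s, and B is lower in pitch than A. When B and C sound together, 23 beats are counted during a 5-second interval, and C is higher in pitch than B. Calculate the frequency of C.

636.6 Hz

A–B: Beat frequency = 10/5 = 2 Hz.
B is below A, so f_B = 634 − 2 = 632 Hz.
B–C: Beat frequency = 23/5 = 4.6 Hz.
C is above B, so f_C = 632 + 4.6 = 636.6 Hz.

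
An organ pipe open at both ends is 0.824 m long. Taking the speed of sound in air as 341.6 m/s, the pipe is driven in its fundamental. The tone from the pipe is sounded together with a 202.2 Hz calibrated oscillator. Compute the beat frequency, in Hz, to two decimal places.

5.08 Hz

Open pipe: f_n = n·v/(2L) = 1·341.6/(2·0.824) = 207.2816 Hz.
f_beat = |207.2816 − 202.2| = 5.08 Hz.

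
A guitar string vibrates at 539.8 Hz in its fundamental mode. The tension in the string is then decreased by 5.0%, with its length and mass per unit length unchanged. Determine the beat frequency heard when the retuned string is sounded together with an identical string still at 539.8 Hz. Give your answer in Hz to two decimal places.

13.67 Hz

For a string, f ∝ √T, so the new frequency is 539.8·√0.950 = 526.1320 Hz.
f_beat = |526.1320 − 539.8| = 13.67 Hz.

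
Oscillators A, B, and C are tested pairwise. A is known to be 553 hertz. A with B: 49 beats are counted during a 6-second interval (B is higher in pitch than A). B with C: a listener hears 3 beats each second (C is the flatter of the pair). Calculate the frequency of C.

A–B: Beat frequency = 49/6 = 8.1667 Hz.
B is above A, so f_B = 553 + 8.1667 = 561.1667 Hz.
C is below B, so f_C = 561.1667 − 3 = 558.1667 Hz.

558.1667 Hz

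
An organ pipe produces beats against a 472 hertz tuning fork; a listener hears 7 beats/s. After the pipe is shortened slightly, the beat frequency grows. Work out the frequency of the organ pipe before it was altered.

479 Hz

|f − 472| = 7, so the organ pipe was at either 465 Hz or 479 Hz.
A shorter pipe has a higher fundamental; the adjustment raises the organ pipe's frequency.
The beat rate rose, so the adjustment moved the organ pipe further from 472 Hz — it was already above the reference.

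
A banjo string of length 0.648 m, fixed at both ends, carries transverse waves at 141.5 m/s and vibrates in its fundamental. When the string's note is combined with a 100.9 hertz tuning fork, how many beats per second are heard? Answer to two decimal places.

8.28 Hz

For a string fixed at both ends, f_n = n·v/(2L) = 1·141.5/(2·0.648) = 109.1821 Hz.
f_beat = |109.1821 − 100.9| = 8.28 Hz.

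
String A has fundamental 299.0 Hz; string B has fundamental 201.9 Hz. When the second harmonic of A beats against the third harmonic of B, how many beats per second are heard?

7.7 Hz

Second harmonic of the first: 2·299.0 = 598.0 Hz.
Third harmonic of the second: 3·201.9 = 605.7 Hz.
f_beat = |598.0 − 605.7| = 7.7 Hz.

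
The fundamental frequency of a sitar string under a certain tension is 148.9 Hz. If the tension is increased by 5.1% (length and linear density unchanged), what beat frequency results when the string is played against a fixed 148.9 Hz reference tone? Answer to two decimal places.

For a string, f ∝ √T, so the new frequency is 148.9·√1.051 = 152.6497 Hz.
f_beat = |152.6497 − 148.9| = 3.75 Hz.

3.75 Hz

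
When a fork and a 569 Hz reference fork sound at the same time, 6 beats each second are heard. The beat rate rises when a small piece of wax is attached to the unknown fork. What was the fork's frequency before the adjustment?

563 Hz

|f − 569| = 6, so the fork was at either 563 Hz or 575 Hz.
Loading a fork with wax lowers its frequency; the adjustment lowers the fork's frequency.
The beat rate rose, so the adjustment moved the fork further from 569 Hz — it was already below the reference.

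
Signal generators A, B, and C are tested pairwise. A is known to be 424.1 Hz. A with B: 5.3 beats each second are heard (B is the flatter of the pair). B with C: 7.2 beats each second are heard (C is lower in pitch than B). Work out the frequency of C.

411.6 Hz

B is below A, so f_B = 424.1 − 5.3 = 418.8 Hz.
C is below B, so f_C = 418.8 − 7.2 = 411.6 Hz.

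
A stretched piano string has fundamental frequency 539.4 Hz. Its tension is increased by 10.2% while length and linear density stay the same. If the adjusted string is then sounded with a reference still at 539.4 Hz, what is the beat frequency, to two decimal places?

For a string, f ∝ √T, so the new frequency is 539.4·√1.102 = 566.2416 Hz.
f_beat = |566.2416 − 539.4| = 26.84 Hz.

26.84 Hz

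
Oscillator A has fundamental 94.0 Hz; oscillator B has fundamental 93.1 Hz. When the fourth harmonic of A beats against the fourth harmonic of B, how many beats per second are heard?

Fourth harmonic of the first: 4·94.0 = 376.0 Hz.
Fourth harmonic of the second: 4·93.1 = 372.4 Hz.
f_beat = |376.0 − 372.4| = 3.6 Hz.

3.6 Hz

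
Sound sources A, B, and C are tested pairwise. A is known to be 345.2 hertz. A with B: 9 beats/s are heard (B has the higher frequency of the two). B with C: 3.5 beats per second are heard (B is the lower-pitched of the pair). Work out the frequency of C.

357.7 Hz

B is above A, so f_B = 345.2 + 9 = 354.2 Hz.
C is above B, so f_C = 354.2 + 3.5 = 357.7 Hz.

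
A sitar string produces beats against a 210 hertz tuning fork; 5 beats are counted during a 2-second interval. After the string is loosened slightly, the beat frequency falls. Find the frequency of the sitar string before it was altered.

Beat frequency = 5/2 = 2.5 Hz.
|f − 210| = 2.5, so the sitar string was at either 207.5 Hz or 212.5 Hz.
Reducing tension lowers a string's frequency; the adjustment lowers the sitar string's frequency.
The beat rate fell, so the adjustment moved the sitar string toward 210 Hz — it must have started above the reference.

212.5 Hz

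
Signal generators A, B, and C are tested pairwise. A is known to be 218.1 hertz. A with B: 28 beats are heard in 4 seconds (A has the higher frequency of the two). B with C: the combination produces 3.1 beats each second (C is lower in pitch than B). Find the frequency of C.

A–B: Beat frequency = 28/4 = 7 Hz.
B is below A, so f_B = 218.1 − 7 = 211.1 Hz.
C is below B, so f_C = 211.1 − 3.1 = 208 Hz.

208 Hz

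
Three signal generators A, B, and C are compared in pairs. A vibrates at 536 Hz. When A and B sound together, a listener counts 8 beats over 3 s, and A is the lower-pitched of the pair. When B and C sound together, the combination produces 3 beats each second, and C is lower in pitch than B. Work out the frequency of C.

535.6667 Hz

A–B: Beat frequency = 8/3 = 2.6667 Hz.
B is above A, so f_B = 536 + 2.6667 = 538.6667 Hz.
C is below B, so f_C = 538.6667 − 3 = 535.6667 Hz.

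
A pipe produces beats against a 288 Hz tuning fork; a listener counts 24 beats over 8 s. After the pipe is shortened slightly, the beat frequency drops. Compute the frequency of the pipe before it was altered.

285 Hz

Beat frequency = 24/8 = 3 Hz.
|f − 288| = 3, so the pipe was at either 285 Hz or 291 Hz.
A shorter pipe has a higher fundamental; the adjustment raises the pipe's frequency.
The beat rate fell, so the adjustment moved the pipe toward 288 Hz — it must have started below the reference.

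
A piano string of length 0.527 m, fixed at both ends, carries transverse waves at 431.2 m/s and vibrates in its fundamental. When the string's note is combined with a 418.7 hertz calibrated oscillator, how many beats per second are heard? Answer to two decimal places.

For a string fixed at both ends, f_n = n·v/(2L) = 1·431.2/(2·0.527) = 409.1082 Hz.
f_beat = |409.1082 − 418.7| = 9.59 Hz.

9.59 Hz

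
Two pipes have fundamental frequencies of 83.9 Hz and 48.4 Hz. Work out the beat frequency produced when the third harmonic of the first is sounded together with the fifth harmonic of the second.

9.7 Hz

Third harmonic of the first: 3·83.9 = 251.7 Hz.
Fifth harmonic of the second: 5·48.4 = 242.0 Hz.
f_beat = |251.7 − 242.0| = 9.7 Hz.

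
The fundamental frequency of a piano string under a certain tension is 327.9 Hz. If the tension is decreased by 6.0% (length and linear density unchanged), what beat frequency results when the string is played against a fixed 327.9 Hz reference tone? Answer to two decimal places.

9.99 Hz

For a string, f ∝ √T, so the new frequency is 327.9·√0.940 = 317.9108 Hz.
f_beat = |317.9108 − 327.9| = 9.99 Hz.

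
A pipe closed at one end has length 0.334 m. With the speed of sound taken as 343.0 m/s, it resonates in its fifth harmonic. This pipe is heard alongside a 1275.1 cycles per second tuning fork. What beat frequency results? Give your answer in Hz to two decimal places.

8.58 Hz

Closed pipe (odd harmonics): f_n = n·v/(4L) = 5·343.0/(4·0.334) = 1283.6826 Hz.
f_beat = |1283.6826 − 1275.1| = 8.58 Hz.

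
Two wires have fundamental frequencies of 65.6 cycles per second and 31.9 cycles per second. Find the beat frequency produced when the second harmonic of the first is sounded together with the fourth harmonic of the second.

Second harmonic of the first: 2·65.6 = 131.2 Hz.
Fourth harmonic of the second: 4·31.9 = 127.6 Hz.
f_beat = |131.2 − 127.6| = 3.6 Hz.

3.6 Hz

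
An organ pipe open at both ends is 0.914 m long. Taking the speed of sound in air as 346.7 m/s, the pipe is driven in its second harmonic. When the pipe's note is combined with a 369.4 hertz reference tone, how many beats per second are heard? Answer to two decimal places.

9.92 Hz

Open pipe: f_n = n·v/(2L) = 2·346.7/(2·0.914) = 379.3217 Hz.
f_beat = |379.3217 − 369.4| = 9.92 Hz.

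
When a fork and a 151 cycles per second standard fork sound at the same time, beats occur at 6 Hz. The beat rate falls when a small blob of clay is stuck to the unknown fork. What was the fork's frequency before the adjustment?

|f − 151| = 6, so the fork was at either 145 Hz or 157 Hz.
Adding mass to a fork lowers its frequency; the adjustment lowers the fork's frequency.
The beat rate fell, so the adjustment moved the fork toward 151 Hz — it must have started above the reference.

157 Hz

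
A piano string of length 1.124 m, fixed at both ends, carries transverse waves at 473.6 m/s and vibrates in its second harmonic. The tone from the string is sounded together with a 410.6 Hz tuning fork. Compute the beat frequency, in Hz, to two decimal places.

10.75 Hz

For a string fixed at both ends, f_n = n·v/(2L) = 2·473.6/(2·1.124) = 421.3523 Hz.
f_beat = |421.3523 − 410.6| = 10.75 Hz.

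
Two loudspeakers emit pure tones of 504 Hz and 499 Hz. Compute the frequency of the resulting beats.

f_beat = |f₁ − f₂|.
|504 − 499| = 5 Hz.

5 Hz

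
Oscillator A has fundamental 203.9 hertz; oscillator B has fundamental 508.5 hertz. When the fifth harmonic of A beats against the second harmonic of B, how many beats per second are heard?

2.5 Hz

Fifth harmonic of the first: 5·203.9 = 1019.5 Hz.
Second harmonic of the second: 2·508.5 = 1017.0 Hz.
f_beat = |1019.5 − 1017.0| = 2.5 Hz.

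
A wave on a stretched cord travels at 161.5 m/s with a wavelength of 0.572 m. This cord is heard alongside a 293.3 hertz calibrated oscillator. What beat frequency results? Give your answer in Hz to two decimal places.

Source frequency f = v/λ = 161.5/0.572 = 282.3427 Hz.
f_beat = |282.3427 − 293.3| = 10.96 Hz.

10.96 Hz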